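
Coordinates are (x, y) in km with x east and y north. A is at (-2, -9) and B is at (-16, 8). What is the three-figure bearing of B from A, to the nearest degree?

321°

Δeast = -16 − -2 = -14.00; Δnorth = 8 − -9 = 17.00.
Bearing = atan2(Δeast, Δnorth) mod 360° = 320.53° ≈ 321°.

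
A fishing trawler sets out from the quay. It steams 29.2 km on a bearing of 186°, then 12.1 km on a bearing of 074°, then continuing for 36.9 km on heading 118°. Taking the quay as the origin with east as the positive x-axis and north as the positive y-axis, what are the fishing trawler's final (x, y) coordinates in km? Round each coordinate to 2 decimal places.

Leg 1 (186°, 29.2 km): east 29.2 sin 186° = -3.05, north 29.2 cos 186° = -29.04
Leg 2 (074°, 12.1 km): east 12.1 sin 74° = 11.63, north 12.1 cos 74° = 3.34
Leg 3 (118°, 36.9 km): east 36.9 sin 118° = 32.58, north 36.9 cos 118° = -17.32
Summing: 41.16 km east, -43.03 km north → (41.16, -43.03).

(41.16, -43.03)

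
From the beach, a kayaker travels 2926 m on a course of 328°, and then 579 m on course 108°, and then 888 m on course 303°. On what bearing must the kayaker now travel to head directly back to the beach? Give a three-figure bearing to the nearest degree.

148°

Leg 1 (328°, 2926 m): east 2926 sin 328° = -1550.54, north 2926 cos 328° = 2481.39
Leg 2 (108°, 579 m): east 579 sin 108° = 550.66, north 579 cos 108° = -178.92
Leg 3 (303°, 888 m): east 888 sin 303° = -744.74, north 888 cos 303° = 483.64
Net displacement: -1744.62 east, 2786.11 north. Direction back to start is (1744.62, -2786.11): bearing = atan2(1744.62, -2786.11) mod 360° = 147.95° ≈ 148°.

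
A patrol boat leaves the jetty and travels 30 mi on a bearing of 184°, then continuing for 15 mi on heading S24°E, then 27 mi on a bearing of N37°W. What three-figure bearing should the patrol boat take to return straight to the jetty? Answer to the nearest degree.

029°

Leg 1 (184°, 30 mi): east 30 sin 184° = -2.09, north 30 cos 184° = -29.93
Leg 2 (S24°E, 15 mi): east 15 sin 156° = 6.10, north 15 cos 156° = -13.70
Leg 3 (N37°W, 27 mi): east 27 sin 323° = -16.25, north 27 cos 323° = 21.56
Net displacement: -12.24 east, -22.07 north. Direction back to start is (12.24, 22.07): bearing = atan2(12.24, 22.07) mod 360° = 29.02° ≈ 029°.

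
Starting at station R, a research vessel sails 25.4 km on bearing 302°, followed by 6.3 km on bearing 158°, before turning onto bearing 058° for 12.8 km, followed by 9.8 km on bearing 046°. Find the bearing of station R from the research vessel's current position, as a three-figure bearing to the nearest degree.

177°

Leg 1 (302°, 25.4 km): east 25.4 sin 302° = -21.54, north 25.4 cos 302° = 13.46
Leg 2 (158°, 6.3 km): east 6.3 sin 158° = 2.36, north 6.3 cos 158° = -5.84
Leg 3 (058°, 12.8 km): east 12.8 sin 58° = 10.86, north 12.8 cos 58° = 6.78
Leg 4 (046°, 9.8 km): east 9.8 sin 46° = 7.05, north 9.8 cos 46° = 6.81
Net displacement: -1.28 east, 21.21 north. Direction back to start is (1.28, -21.21): bearing = atan2(1.28, -21.21) mod 360° = 176.56° ≈ 177°.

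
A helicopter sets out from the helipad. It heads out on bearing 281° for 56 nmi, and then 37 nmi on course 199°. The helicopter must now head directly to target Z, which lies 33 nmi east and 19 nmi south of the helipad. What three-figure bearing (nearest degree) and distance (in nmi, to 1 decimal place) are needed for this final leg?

087°, 100.2 nmi

Leg 1 (281°, 56 nmi): east 56 sin 281° = -54.97, north 56 cos 281° = 10.69
Leg 2 (199°, 37 nmi): east 37 sin 199° = -12.05, north 37 cos 199° = -34.98
Current position: (-67.02, -24.30). Target: (33, -19). Remaining: Δeast = 100.02, Δnorth = 5.30.
Bearing = atan2(100.02, 5.30) mod 360° = 86.97°; distance = √((100.02)² + (5.30)²) = 100.157 nmi.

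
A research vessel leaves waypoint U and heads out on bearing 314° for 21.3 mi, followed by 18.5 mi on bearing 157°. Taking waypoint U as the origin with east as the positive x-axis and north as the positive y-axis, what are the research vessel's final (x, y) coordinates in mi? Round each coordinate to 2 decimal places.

(-8.09, -2.23)

Leg 1 (314°, 21.3 mi): east 21.3 sin 314° = -15.32, north 21.3 cos 314° = 14.80
Leg 2 (157°, 18.5 mi): east 18.5 sin 157° = 7.23, north 18.5 cos 157° = -17.03
Summing: -8.09 mi east, -2.23 mi north → (-8.09, -2.23).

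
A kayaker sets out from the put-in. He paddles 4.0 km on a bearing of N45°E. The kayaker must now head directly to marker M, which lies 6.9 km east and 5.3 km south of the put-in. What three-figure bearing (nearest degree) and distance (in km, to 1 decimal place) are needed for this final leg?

Leg 1 (N45°E, 4.0 km): east 4.0 sin 45° = 2.83, north 4.0 cos 45° = 2.83
Current position: (2.83, 2.83). Target: (6.9, -5.3). Remaining: Δeast = 4.07, Δnorth = -8.13.
Bearing = atan2(4.07, -8.13) mod 360° = 153.39°; distance = √((4.07)² + (-8.13)²) = 9.091 km.

153°, 9.1 km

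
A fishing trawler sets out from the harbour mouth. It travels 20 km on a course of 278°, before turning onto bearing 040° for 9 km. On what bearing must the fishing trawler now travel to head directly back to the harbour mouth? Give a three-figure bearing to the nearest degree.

125°

Leg 1 (278°, 20 km): east 20 sin 278° = -19.81, north 20 cos 278° = 2.78
Leg 2 (040°, 9 km): east 9 sin 40° = 5.79, north 9 cos 40° = 6.89
Net displacement: -14.02 east, 9.68 north. Direction back to start is (14.02, -9.68): bearing = atan2(14.02, -9.68) mod 360° = 124.62° ≈ 125°.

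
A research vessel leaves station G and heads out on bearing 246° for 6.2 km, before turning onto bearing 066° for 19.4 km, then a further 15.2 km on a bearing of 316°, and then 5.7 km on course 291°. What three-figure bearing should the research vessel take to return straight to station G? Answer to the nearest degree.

Leg 1 (246°, 6.2 km): east 6.2 sin 246° = -5.66, north 6.2 cos 246° = -2.52
Leg 2 (066°, 19.4 km): east 19.4 sin 66° = 17.72, north 19.4 cos 66° = 7.89
Leg 3 (316°, 15.2 km): east 15.2 sin 316° = -10.56, north 15.2 cos 316° = 10.93
Leg 4 (291°, 5.7 km): east 5.7 sin 291° = -5.32, north 5.7 cos 291° = 2.04
Net displacement: -3.82 east, 18.35 north. Direction back to start is (3.82, -18.35): bearing = atan2(3.82, -18.35) mod 360° = 168.23° ≈ 168°.

168°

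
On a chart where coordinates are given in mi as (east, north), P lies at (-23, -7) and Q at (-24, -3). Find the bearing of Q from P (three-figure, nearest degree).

Δeast = -24 − -23 = -1.00; Δnorth = -3 − -7 = 4.00.
Bearing = atan2(Δeast, Δnorth) mod 360° = 345.96° ≈ 346°.

346°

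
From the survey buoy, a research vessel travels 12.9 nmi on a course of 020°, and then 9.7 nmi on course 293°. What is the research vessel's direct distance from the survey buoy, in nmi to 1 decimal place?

Leg 1 (020°, 12.9 nmi): east 12.9 sin 20° = 4.41, north 12.9 cos 20° = 12.12
Leg 2 (293°, 9.7 nmi): east 9.7 sin 293° = -8.93, north 9.7 cos 293° = 3.79
Net: -4.52 east, 15.91 north. Distance = √((-4.52)² + (15.91)²) = 16.541 nmi.

16.5 nmi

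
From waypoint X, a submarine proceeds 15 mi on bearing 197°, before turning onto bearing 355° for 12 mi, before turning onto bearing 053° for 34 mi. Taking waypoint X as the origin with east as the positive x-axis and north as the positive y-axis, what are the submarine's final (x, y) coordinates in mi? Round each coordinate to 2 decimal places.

(21.72, 18.07)

Leg 1 (197°, 15 mi): east 15 sin 197° = -4.39, north 15 cos 197° = -14.34
Leg 2 (355°, 12 mi): east 12 sin 355° = -1.05, north 12 cos 355° = 11.95
Leg 3 (053°, 34 mi): east 34 sin 53° = 27.15, north 34 cos 53° = 20.46
Summing: 21.72 mi east, 18.07 mi north → (21.72, 18.07).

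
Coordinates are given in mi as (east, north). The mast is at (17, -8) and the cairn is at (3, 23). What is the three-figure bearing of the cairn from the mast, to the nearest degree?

336°

Δeast = 3 − 17 = -14.00; Δnorth = 23 − -8 = 31.00.
Bearing = atan2(Δeast, Δnorth) mod 360° = 335.70° ≈ 336°.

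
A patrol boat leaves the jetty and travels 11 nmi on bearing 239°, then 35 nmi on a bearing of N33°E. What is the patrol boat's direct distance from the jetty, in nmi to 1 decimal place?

25.6 nmi

Leg 1 (239°, 11 nmi): east 11 sin 239° = -9.43, north 11 cos 239° = -5.67
Leg 2 (N33°E, 35 nmi): east 35 sin 33° = 19.06, north 35 cos 33° = 29.35
Net: 9.63 east, 23.69 north. Distance = √((9.63)² + (23.69)²) = 25.572 nmi.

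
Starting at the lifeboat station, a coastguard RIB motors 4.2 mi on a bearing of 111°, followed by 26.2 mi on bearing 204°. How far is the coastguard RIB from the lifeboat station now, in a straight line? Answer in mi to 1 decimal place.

26.3 mi

Leg 1 (111°, 4.2 mi): east 4.2 sin 111° = 3.92, north 4.2 cos 111° = -1.51
Leg 2 (204°, 26.2 mi): east 26.2 sin 204° = -10.66, north 26.2 cos 204° = -23.93
Net: -6.74 east, -25.44 north. Distance = √((-6.74)² + (-25.44)²) = 26.317 mi.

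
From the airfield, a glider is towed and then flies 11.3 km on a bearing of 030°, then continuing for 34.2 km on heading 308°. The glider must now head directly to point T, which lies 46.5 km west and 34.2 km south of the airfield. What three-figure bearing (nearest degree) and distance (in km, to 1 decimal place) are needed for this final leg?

Leg 1 (030°, 11.3 km): east 11.3 sin 30° = 5.65, north 11.3 cos 30° = 9.79
Leg 2 (308°, 34.2 km): east 34.2 sin 308° = -26.95, north 34.2 cos 308° = 21.06
Current position: (-21.30, 30.84). Target: (-46.5, -34.2). Remaining: Δeast = -25.20, Δnorth = -65.04.
Bearing = atan2(-25.20, -65.04) mod 360° = 201.18°; distance = √((-25.20)² + (-65.04)²) = 69.753 km.

201°, 69.8 km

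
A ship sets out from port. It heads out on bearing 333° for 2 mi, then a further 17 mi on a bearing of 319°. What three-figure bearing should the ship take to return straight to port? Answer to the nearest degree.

Leg 1 (333°, 2 mi): east 2 sin 333° = -0.91, north 2 cos 333° = 1.78
Leg 2 (319°, 17 mi): east 17 sin 319° = -11.15, north 17 cos 319° = 12.83
Net displacement: -12.06 east, 14.61 north. Direction back to start is (12.06, -14.61): bearing = atan2(12.06, -14.61) mod 360° = 140.46° ≈ 140°.

140°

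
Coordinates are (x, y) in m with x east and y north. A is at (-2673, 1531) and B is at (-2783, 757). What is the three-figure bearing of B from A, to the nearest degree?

188°

Δeast = -2783 − -2673 = -110.00; Δnorth = 757 − 1531 = -774.00.
Bearing = atan2(Δeast, Δnorth) mod 360° = 188.09° ≈ 188°.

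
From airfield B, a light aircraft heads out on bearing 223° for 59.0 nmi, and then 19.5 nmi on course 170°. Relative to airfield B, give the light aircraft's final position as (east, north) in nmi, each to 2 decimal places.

(-36.85, -62.35)

Leg 1 (223°, 59.0 nmi): east 59.0 sin 223° = -40.24, north 59.0 cos 223° = -43.15
Leg 2 (170°, 19.5 nmi): east 19.5 sin 170° = 3.39, north 19.5 cos 170° = -19.20
Summing: -36.85 nmi east, -62.35 nmi north → (-36.85, -62.35).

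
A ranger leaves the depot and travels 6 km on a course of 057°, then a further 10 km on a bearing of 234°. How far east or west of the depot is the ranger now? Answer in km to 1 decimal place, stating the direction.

3.1 km west

Leg 1 (057°, 6 km): east 6 sin 57° = 5.03, north 6 cos 57° = 3.27
Leg 2 (234°, 10 km): east 10 sin 234° = -8.09, north 10 cos 234° = -5.88
Net east component: -3.06 km.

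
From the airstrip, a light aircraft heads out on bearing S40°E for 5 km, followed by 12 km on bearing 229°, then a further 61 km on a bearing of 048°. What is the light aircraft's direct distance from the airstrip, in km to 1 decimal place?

49.1 km

Leg 1 (S40°E, 5 km): east 5 sin 140° = 3.21, north 5 cos 140° = -3.83
Leg 2 (229°, 12 km): east 12 sin 229° = -9.06, north 12 cos 229° = -7.87
Leg 3 (048°, 61 km): east 61 sin 48° = 45.33, north 61 cos 48° = 40.82
Net: 39.49 east, 29.11 north. Distance = √((39.49)² + (29.11)²) = 49.061 km.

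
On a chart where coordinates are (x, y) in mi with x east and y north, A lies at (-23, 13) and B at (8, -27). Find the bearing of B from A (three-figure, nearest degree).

Δeast = 8 − -23 = 31.00; Δnorth = -27 − 13 = -40.00.
Bearing = atan2(Δeast, Δnorth) mod 360° = 142.22° ≈ 142°.

142°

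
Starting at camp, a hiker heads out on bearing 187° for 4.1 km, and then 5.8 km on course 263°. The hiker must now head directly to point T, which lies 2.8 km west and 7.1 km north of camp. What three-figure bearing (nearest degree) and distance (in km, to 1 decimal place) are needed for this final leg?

016°, 12.4 km

Leg 1 (187°, 4.1 km): east 4.1 sin 187° = -0.50, north 4.1 cos 187° = -4.07
Leg 2 (263°, 5.8 km): east 5.8 sin 263° = -5.76, north 5.8 cos 263° = -0.71
Current position: (-6.26, -4.78). Target: (-2.8, 7.1). Remaining: Δeast = 3.46, Δnorth = 11.88.
Bearing = atan2(3.46, 11.88) mod 360° = 16.23°; distance = √((3.46)² + (11.88)²) = 12.369 km.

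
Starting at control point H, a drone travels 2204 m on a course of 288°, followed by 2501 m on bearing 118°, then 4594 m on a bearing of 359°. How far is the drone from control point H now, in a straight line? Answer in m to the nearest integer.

Leg 1 (288°, 2204 m): east 2204 sin 288° = -2096.13, north 2204 cos 288° = 681.07
Leg 2 (118°, 2501 m): east 2501 sin 118° = 2208.25, north 2501 cos 118° = -1174.15
Leg 3 (359°, 4594 m): east 4594 sin 359° = -80.18, north 4594 cos 359° = 4593.30
Net: 31.95 east, 4100.23 north. Distance = √((31.95)² + (4100.23)²) = 4100.350 m.

4100 m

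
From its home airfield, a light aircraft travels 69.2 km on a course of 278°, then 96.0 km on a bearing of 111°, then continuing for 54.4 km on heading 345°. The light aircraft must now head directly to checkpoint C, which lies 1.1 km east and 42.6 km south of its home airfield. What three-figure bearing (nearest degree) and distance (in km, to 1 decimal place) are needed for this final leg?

185°, 70.6 km

Leg 1 (278°, 69.2 km): east 69.2 sin 278° = -68.53, north 69.2 cos 278° = 9.63
Leg 2 (111°, 96.0 km): east 96.0 sin 111° = 89.62, north 96.0 cos 111° = -34.40
Leg 3 (345°, 54.4 km): east 54.4 sin 345° = -14.08, north 54.4 cos 345° = 52.55
Current position: (7.02, 27.77). Target: (1.1, -42.6). Remaining: Δeast = -5.92, Δnorth = -70.37.
Bearing = atan2(-5.92, -70.37) mod 360° = 184.81°; distance = √((-5.92)² + (-70.37)²) = 70.622 km.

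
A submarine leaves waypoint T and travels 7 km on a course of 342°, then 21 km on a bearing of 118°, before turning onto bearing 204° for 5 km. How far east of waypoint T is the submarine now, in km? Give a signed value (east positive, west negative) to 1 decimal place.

Leg 1 (342°, 7 km): east 7 sin 342° = -2.16, north 7 cos 342° = 6.66
Leg 2 (118°, 21 km): east 21 sin 118° = 18.54, north 21 cos 118° = -9.86
Leg 3 (204°, 5 km): east 5 sin 204° = -2.03, north 5 cos 204° = -4.57
Net east component: 14.35 km.

14.3 km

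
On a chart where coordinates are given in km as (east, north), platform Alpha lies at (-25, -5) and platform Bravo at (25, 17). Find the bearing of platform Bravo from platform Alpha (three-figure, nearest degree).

066°

Δeast = 25 − -25 = 50.00; Δnorth = 17 − -5 = 22.00.
Bearing = atan2(Δeast, Δnorth) mod 360° = 66.25° ≈ 066°.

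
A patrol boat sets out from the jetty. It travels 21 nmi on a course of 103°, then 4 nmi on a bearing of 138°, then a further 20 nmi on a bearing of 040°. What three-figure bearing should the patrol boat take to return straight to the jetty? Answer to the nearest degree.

258°

Leg 1 (103°, 21 nmi): east 21 sin 103° = 20.46, north 21 cos 103° = -4.72
Leg 2 (138°, 4 nmi): east 4 sin 138° = 2.68, north 4 cos 138° = -2.97
Leg 3 (040°, 20 nmi): east 20 sin 40° = 12.86, north 20 cos 40° = 15.32
Net displacement: 35.99 east, 7.62 north. Direction back to start is (-35.99, -7.62): bearing = atan2(-35.99, -7.62) mod 360° = 258.04° ≈ 258°.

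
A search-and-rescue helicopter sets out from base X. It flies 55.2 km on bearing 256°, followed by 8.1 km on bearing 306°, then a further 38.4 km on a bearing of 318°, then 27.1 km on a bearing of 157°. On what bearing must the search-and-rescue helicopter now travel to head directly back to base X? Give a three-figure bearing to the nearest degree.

Leg 1 (256°, 55.2 km): east 55.2 sin 256° = -53.56, north 55.2 cos 256° = -13.35
Leg 2 (306°, 8.1 km): east 8.1 sin 306° = -6.55, north 8.1 cos 306° = 4.76
Leg 3 (318°, 38.4 km): east 38.4 sin 318° = -25.69, north 38.4 cos 318° = 28.54
Leg 4 (157°, 27.1 km): east 27.1 sin 157° = 10.59, north 27.1 cos 157° = -24.95
Net displacement: -75.22 east, -5.00 north. Direction back to start is (75.22, 5.00): bearing = atan2(75.22, 5.00) mod 360° = 86.20° ≈ 086°.

086°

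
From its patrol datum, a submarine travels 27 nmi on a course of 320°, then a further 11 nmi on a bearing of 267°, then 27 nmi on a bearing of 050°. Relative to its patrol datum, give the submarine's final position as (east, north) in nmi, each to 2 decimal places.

(-7.66, 37.46)

Leg 1 (320°, 27 nmi): east 27 sin 320° = -17.36, north 27 cos 320° = 20.68
Leg 2 (267°, 11 nmi): east 11 sin 267° = -10.98, north 11 cos 267° = -0.58
Leg 3 (050°, 27 nmi): east 27 sin 50° = 20.68, north 27 cos 50° = 17.36
Summing: -7.66 nmi east, 37.46 nmi north → (-7.66, 37.46).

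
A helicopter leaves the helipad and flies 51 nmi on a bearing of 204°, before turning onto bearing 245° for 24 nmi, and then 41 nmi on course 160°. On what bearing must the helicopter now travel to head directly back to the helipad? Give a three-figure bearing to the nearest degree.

017°

Leg 1 (204°, 51 nmi): east 51 sin 204° = -20.74, north 51 cos 204° = -46.59
Leg 2 (245°, 24 nmi): east 24 sin 245° = -21.75, north 24 cos 245° = -10.14
Leg 3 (160°, 41 nmi): east 41 sin 160° = 14.02, north 41 cos 160° = -38.53
Net displacement: -28.47 east, -95.26 north. Direction back to start is (28.47, 95.26): bearing = atan2(28.47, 95.26) mod 360° = 16.64° ≈ 017°.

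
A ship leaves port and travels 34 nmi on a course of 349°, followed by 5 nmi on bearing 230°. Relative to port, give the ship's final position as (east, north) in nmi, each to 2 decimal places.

(-10.32, 30.16)

Leg 1 (349°, 34 nmi): east 34 sin 349° = -6.49, north 34 cos 349° = 33.38
Leg 2 (230°, 5 nmi): east 5 sin 230° = -3.83, north 5 cos 230° = -3.21
Summing: -10.32 nmi east, 30.16 nmi north → (-10.32, 30.16).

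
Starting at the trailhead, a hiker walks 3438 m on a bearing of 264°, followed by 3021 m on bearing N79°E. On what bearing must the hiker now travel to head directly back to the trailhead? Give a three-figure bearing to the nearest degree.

Leg 1 (264°, 3438 m): east 3438 sin 264° = -3419.17, north 3438 cos 264° = -359.37
Leg 2 (N79°E, 3021 m): east 3021 sin 79° = 2965.50, north 3021 cos 79° = 576.43
Net displacement: -453.67 east, 217.07 north. Direction back to start is (453.67, -217.07): bearing = atan2(453.67, -217.07) mod 360° = 115.57° ≈ 116°.

116°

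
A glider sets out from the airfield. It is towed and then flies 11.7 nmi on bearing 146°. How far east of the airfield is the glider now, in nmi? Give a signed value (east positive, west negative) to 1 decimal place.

6.5 nmi

Leg 1 (146°, 11.7 nmi): east 11.7 sin 146° = 6.54, north 11.7 cos 146° = -9.70
Net east component: 6.54 nmi.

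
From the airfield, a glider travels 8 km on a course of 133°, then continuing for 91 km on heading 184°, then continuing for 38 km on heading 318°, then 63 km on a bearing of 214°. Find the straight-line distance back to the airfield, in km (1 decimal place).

134.9 km

Leg 1 (133°, 8 km): east 8 sin 133° = 5.85, north 8 cos 133° = -5.46
Leg 2 (184°, 91 km): east 91 sin 184° = -6.35, north 91 cos 184° = -90.78
Leg 3 (318°, 38 km): east 38 sin 318° = -25.43, north 38 cos 318° = 28.24
Leg 4 (214°, 63 km): east 63 sin 214° = -35.23, north 63 cos 214° = -52.23
Net: -61.15 east, -120.22 north. Distance = √((-61.15)² + (-120.22)²) = 134.883 km.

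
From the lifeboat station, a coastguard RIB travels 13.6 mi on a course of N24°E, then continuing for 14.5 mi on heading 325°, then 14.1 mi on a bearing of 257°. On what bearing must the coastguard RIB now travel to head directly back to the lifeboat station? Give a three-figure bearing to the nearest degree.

142°

Leg 1 (N24°E, 13.6 mi): east 13.6 sin 24° = 5.53, north 13.6 cos 24° = 12.42
Leg 2 (325°, 14.5 mi): east 14.5 sin 325° = -8.32, north 14.5 cos 325° = 11.88
Leg 3 (257°, 14.1 mi): east 14.1 sin 257° = -13.74, north 14.1 cos 257° = -3.17
Net displacement: -16.52 east, 21.13 north. Direction back to start is (16.52, -21.13): bearing = atan2(16.52, -21.13) mod 360° = 141.97° ≈ 142°.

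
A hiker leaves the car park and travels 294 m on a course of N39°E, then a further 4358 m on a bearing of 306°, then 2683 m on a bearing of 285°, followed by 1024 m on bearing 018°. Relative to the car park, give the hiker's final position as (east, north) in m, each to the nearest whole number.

Leg 1 (N39°E, 294 m): east 294 sin 39° = 185.02, north 294 cos 39° = 228.48
Leg 2 (306°, 4358 m): east 4358 sin 306° = -3525.70, north 4358 cos 306° = 2561.57
Leg 3 (285°, 2683 m): east 2683 sin 285° = -2591.58, north 2683 cos 285° = 694.41
Leg 4 (018°, 1024 m): east 1024 sin 18° = 316.43, north 1024 cos 18° = 973.88
Summing: -5615.82 m east, 4458.34 m north → (-5616, 4458).

(-5616, 4458)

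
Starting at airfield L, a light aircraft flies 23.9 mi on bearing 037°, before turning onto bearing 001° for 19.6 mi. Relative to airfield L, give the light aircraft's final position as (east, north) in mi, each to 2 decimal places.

(14.73, 38.68)

Leg 1 (037°, 23.9 mi): east 23.9 sin 37° = 14.38, north 23.9 cos 37° = 19.09
Leg 2 (001°, 19.6 mi): east 19.6 sin 1° = 0.34, north 19.6 cos 1° = 19.60
Summing: 14.73 mi east, 38.68 mi north → (14.73, 38.68).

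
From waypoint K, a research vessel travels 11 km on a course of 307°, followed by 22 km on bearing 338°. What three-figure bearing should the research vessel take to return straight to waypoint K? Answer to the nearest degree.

148°

Leg 1 (307°, 11 km): east 11 sin 307° = -8.78, north 11 cos 307° = 6.62
Leg 2 (338°, 22 km): east 22 sin 338° = -8.24, north 22 cos 338° = 20.40
Net displacement: -17.03 east, 27.02 north. Direction back to start is (17.03, -27.02): bearing = atan2(17.03, -27.02) mod 360° = 147.78° ≈ 148°.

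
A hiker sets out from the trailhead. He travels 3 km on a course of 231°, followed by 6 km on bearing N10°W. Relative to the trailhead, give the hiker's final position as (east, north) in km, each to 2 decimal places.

Leg 1 (231°, 3 km): east 3 sin 231° = -2.33, north 3 cos 231° = -1.89
Leg 2 (N10°W, 6 km): east 6 sin 350° = -1.04, north 6 cos 350° = 5.91
Summing: -3.37 km east, 4.02 km north → (-3.37, 4.02).

(-3.37, 4.02)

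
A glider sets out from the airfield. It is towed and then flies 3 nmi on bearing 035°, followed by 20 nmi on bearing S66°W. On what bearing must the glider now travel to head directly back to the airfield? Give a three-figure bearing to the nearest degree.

Leg 1 (035°, 3 nmi): east 3 sin 35° = 1.72, north 3 cos 35° = 2.46
Leg 2 (S66°W, 20 nmi): east 20 sin 246° = -18.27, north 20 cos 246° = -8.13
Net displacement: -16.55 east, -5.68 north. Direction back to start is (16.55, 5.68): bearing = atan2(16.55, 5.68) mod 360° = 71.07° ≈ 071°.

071°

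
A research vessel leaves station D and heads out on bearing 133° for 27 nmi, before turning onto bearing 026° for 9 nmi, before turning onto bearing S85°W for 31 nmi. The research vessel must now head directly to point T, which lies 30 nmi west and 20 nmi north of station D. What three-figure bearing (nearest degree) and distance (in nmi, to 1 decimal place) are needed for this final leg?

325°, 40.1 nmi

Leg 1 (133°, 27 nmi): east 27 sin 133° = 19.75, north 27 cos 133° = -18.41
Leg 2 (026°, 9 nmi): east 9 sin 26° = 3.95, north 9 cos 26° = 8.09
Leg 3 (S85°W, 31 nmi): east 31 sin 265° = -30.88, north 31 cos 265° = -2.70
Current position: (-7.19, -13.03). Target: (-30, 20). Remaining: Δeast = -22.81, Δnorth = 33.03.
Bearing = atan2(-22.81, 33.03) mod 360° = 325.37°; distance = √((-22.81)² + (33.03)²) = 40.138 nmi.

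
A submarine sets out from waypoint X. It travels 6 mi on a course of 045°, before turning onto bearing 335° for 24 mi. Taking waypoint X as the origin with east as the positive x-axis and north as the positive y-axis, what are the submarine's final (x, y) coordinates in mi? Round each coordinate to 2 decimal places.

Leg 1 (045°, 6 mi): east 6 sin 45° = 4.24, north 6 cos 45° = 4.24
Leg 2 (335°, 24 mi): east 24 sin 335° = -10.14, north 24 cos 335° = 21.75
Summing: -5.90 mi east, 25.99 mi north → (-5.90, 25.99).

(-5.90, 25.99)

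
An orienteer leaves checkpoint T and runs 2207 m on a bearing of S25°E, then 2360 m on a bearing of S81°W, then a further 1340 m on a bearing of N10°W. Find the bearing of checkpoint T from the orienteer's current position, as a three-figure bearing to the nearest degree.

Leg 1 (S25°E, 2207 m): east 2207 sin 155° = 932.72, north 2207 cos 155° = -2000.22
Leg 2 (S81°W, 2360 m): east 2360 sin 261° = -2330.94, north 2360 cos 261° = -369.19
Leg 3 (N10°W, 1340 m): east 1340 sin 350° = -232.69, north 1340 cos 350° = 1319.64
Net displacement: -1630.91 east, -1049.76 north. Direction back to start is (1630.91, 1049.76): bearing = atan2(1630.91, 1049.76) mod 360° = 57.23° ≈ 057°.

057°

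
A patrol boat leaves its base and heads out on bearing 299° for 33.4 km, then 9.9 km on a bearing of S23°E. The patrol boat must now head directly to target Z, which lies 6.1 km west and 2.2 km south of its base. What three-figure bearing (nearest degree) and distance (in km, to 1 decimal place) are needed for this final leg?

116°, 21.4 km

Leg 1 (299°, 33.4 km): east 33.4 sin 299° = -29.21, north 33.4 cos 299° = 16.19
Leg 2 (S23°E, 9.9 km): east 9.9 sin 157° = 3.87, north 9.9 cos 157° = -9.11
Current position: (-25.34, 7.08). Target: (-6.1, -2.2). Remaining: Δeast = 19.24, Δnorth = -9.28.
Bearing = atan2(19.24, -9.28) mod 360° = 115.74°; distance = √((19.24)² + (-9.28)²) = 21.365 km.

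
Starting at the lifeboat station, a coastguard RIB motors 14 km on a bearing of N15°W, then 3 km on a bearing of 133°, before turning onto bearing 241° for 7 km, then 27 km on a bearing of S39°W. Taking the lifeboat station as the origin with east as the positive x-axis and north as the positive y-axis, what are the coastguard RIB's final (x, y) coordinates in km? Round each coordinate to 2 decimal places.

Leg 1 (N15°W, 14 km): east 14 sin 345° = -3.62, north 14 cos 345° = 13.52
Leg 2 (133°, 3 km): east 3 sin 133° = 2.19, north 3 cos 133° = -2.05
Leg 3 (241°, 7 km): east 7 sin 241° = -6.12, north 7 cos 241° = -3.39
Leg 4 (S39°W, 27 km): east 27 sin 219° = -16.99, north 27 cos 219° = -20.98
Summing: -24.54 km east, -12.90 km north → (-24.54, -12.90).

(-24.54, -12.90)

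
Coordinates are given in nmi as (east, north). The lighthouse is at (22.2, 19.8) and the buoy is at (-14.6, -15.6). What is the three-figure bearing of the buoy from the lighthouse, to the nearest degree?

226°

Δeast = -14.6 − 22.2 = -36.80; Δnorth = -15.6 − 19.8 = -35.40.
Bearing = atan2(Δeast, Δnorth) mod 360° = 226.11° ≈ 226°.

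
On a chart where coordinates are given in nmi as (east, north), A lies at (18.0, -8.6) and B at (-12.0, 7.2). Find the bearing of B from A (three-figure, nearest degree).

Δeast = -12.0 − 18.0 = -30.00; Δnorth = 7.2 − -8.6 = 15.80.
Bearing = atan2(Δeast, Δnorth) mod 360° = 297.77° ≈ 298°.

298°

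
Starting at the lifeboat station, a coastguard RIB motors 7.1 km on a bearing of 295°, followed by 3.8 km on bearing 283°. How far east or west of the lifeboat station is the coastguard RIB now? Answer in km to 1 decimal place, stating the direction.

10.1 km west

Leg 1 (295°, 7.1 km): east 7.1 sin 295° = -6.43, north 7.1 cos 295° = 3.00
Leg 2 (283°, 3.8 km): east 3.8 sin 283° = -3.70, north 3.8 cos 283° = 0.85
Net east component: -10.14 km.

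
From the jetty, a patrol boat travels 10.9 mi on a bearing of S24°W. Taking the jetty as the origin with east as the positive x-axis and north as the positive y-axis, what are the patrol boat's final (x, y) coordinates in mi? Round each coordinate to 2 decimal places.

Leg 1 (S24°W, 10.9 mi): east 10.9 sin 204° = -4.43, north 10.9 cos 204° = -9.96
Summing: -4.43 mi east, -9.96 mi north → (-4.43, -9.96).

(-4.43, -9.96)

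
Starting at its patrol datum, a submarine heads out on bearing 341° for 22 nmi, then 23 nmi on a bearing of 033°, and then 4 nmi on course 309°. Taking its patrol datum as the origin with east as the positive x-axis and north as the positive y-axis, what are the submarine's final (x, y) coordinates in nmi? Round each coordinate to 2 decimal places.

(2.26, 42.61)

Leg 1 (341°, 22 nmi): east 22 sin 341° = -7.16, north 22 cos 341° = 20.80
Leg 2 (033°, 23 nmi): east 23 sin 33° = 12.53, north 23 cos 33° = 19.29
Leg 3 (309°, 4 nmi): east 4 sin 309° = -3.11, north 4 cos 309° = 2.52
Summing: 2.26 nmi east, 42.61 nmi north → (2.26, 42.61).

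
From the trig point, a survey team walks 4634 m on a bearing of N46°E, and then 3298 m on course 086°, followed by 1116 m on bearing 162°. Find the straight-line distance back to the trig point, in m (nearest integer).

7366 m

Leg 1 (N46°E, 4634 m): east 4634 sin 46° = 3333.42, north 4634 cos 46° = 3219.05
Leg 2 (086°, 3298 m): east 3298 sin 86° = 3289.97, north 3298 cos 86° = 230.06
Leg 3 (162°, 1116 m): east 1116 sin 162° = 344.86, north 1116 cos 162° = -1061.38
Net: 6968.25 east, 2387.72 north. Distance = √((6968.25)² + (2387.72)²) = 7365.985 m.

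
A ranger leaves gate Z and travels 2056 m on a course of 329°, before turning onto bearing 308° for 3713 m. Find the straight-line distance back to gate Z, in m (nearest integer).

Leg 1 (329°, 2056 m): east 2056 sin 329° = -1058.92, north 2056 cos 329° = 1762.34
Leg 2 (308°, 3713 m): east 3713 sin 308° = -2925.88, north 3713 cos 308° = 2285.95
Net: -3984.80 east, 4048.29 north. Distance = √((-3984.80)² + (4048.29)²) = 5680.429 m.

5680 m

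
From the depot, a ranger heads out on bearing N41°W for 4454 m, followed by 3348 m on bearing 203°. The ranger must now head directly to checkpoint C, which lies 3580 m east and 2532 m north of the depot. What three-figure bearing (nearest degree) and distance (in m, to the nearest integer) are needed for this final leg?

074°, 8129 m

Leg 1 (N41°W, 4454 m): east 4454 sin 319° = -2922.09, north 4454 cos 319° = 3361.48
Leg 2 (203°, 3348 m): east 3348 sin 203° = -1308.17, north 3348 cos 203° = -3081.85
Current position: (-4230.25, 279.63). Target: (3580, 2532). Remaining: Δeast = 7810.25, Δnorth = 2252.37.
Bearing = atan2(7810.25, 2252.37) mod 360° = 73.91°; distance = √((7810.25)² + (2252.37)²) = 8128.546 m.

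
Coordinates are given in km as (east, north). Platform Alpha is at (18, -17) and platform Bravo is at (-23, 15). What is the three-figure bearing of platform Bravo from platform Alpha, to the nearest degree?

Δeast = -23 − 18 = -41.00; Δnorth = 15 − -17 = 32.00.
Bearing = atan2(Δeast, Δnorth) mod 360° = 307.97° ≈ 308°.

308°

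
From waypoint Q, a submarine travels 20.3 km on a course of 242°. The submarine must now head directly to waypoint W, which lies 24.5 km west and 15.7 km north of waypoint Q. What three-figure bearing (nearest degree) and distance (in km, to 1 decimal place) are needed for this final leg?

Leg 1 (242°, 20.3 km): east 20.3 sin 242° = -17.92, north 20.3 cos 242° = -9.53
Current position: (-17.92, -9.53). Target: (-24.5, 15.7). Remaining: Δeast = -6.58, Δnorth = 25.23.
Bearing = atan2(-6.58, 25.23) mod 360° = 345.39°; distance = √((-6.58)² + (25.23)²) = 26.073 km.

345°, 26.1 km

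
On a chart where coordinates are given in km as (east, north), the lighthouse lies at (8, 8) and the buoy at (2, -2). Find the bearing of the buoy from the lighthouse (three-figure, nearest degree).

Δeast = 2 − 8 = -6.00; Δnorth = -2 − 8 = -10.00.
Bearing = atan2(Δeast, Δnorth) mod 360° = 210.96° ≈ 211°.

211°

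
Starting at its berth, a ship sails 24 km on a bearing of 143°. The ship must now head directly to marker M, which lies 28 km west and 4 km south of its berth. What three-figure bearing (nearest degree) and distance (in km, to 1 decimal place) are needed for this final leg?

Leg 1 (143°, 24 km): east 24 sin 143° = 14.44, north 24 cos 143° = -19.17
Current position: (14.44, -19.17). Target: (-28, -4). Remaining: Δeast = -42.44, Δnorth = 15.17.
Bearing = atan2(-42.44, 15.17) mod 360° = 289.66°; distance = √((-42.44)² + (15.17)²) = 45.072 km.

290°, 45.1 km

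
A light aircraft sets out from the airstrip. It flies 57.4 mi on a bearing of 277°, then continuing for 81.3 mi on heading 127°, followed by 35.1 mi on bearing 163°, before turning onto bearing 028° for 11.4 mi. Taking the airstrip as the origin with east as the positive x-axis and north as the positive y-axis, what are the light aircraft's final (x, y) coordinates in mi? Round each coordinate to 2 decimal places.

(23.57, -65.43)

Leg 1 (277°, 57.4 mi): east 57.4 sin 277° = -56.97, north 57.4 cos 277° = 7.00
Leg 2 (127°, 81.3 mi): east 81.3 sin 127° = 64.93, north 81.3 cos 127° = -48.93
Leg 3 (163°, 35.1 mi): east 35.1 sin 163° = 10.26, north 35.1 cos 163° = -33.57
Leg 4 (028°, 11.4 mi): east 11.4 sin 28° = 5.35, north 11.4 cos 28° = 10.07
Summing: 23.57 mi east, -65.43 mi north → (23.57, -65.43).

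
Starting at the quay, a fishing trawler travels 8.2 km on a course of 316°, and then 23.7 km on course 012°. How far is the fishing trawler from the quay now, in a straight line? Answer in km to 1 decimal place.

29.1 km

Leg 1 (316°, 8.2 km): east 8.2 sin 316° = -5.70, north 8.2 cos 316° = 5.90
Leg 2 (012°, 23.7 km): east 23.7 sin 12° = 4.93, north 23.7 cos 12° = 23.18
Net: -0.77 east, 29.08 north. Distance = √((-0.77)² + (29.08)²) = 29.091 km.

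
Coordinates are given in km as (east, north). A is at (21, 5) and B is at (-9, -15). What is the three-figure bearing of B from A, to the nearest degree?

236°

Δeast = -9 − 21 = -30.00; Δnorth = -15 − 5 = -20.00.
Bearing = atan2(Δeast, Δnorth) mod 360° = 236.31° ≈ 236°.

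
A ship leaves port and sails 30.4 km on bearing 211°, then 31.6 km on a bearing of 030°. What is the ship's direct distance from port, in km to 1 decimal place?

1.3 km

Leg 1 (211°, 30.4 km): east 30.4 sin 211° = -15.66, north 30.4 cos 211° = -26.06
Leg 2 (030°, 31.6 km): east 31.6 sin 30° = 15.80, north 31.6 cos 30° = 27.37
Net: 0.14 east, 1.31 north. Distance = √((0.14)² + (1.31)²) = 1.316 km.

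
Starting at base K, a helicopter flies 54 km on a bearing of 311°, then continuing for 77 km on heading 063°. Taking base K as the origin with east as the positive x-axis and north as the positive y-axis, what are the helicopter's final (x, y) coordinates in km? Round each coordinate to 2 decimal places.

Leg 1 (311°, 54 km): east 54 sin 311° = -40.75, north 54 cos 311° = 35.43
Leg 2 (063°, 77 km): east 77 sin 63° = 68.61, north 77 cos 63° = 34.96
Summing: 27.85 km east, 70.38 km north → (27.85, 70.38).

(27.85, 70.38)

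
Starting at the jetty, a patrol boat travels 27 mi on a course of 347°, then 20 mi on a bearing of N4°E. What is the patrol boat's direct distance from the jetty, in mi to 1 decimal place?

Leg 1 (347°, 27 mi): east 27 sin 347° = -6.07, north 27 cos 347° = 26.31
Leg 2 (N4°E, 20 mi): east 20 sin 4° = 1.40, north 20 cos 4° = 19.95
Net: -4.68 east, 46.26 north. Distance = √((-4.68)² + (46.26)²) = 46.495 mi.

46.5 mi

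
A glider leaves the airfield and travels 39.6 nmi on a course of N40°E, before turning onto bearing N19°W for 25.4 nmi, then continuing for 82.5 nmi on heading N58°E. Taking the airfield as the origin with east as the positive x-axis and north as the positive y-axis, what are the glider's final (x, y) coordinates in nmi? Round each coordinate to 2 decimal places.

(87.15, 98.07)

Leg 1 (N40°E, 39.6 nmi): east 39.6 sin 40° = 25.45, north 39.6 cos 40° = 30.34
Leg 2 (N19°W, 25.4 nmi): east 25.4 sin 341° = -8.27, north 25.4 cos 341° = 24.02
Leg 3 (N58°E, 82.5 nmi): east 82.5 sin 58° = 69.96, north 82.5 cos 58° = 43.72
Summing: 87.15 nmi east, 98.07 nmi north → (87.15, 98.07).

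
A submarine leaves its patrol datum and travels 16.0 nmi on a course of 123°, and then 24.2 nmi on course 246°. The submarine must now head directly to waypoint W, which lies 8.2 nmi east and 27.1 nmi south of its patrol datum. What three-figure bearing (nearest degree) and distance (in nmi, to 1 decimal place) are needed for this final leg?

Leg 1 (123°, 16.0 nmi): east 16.0 sin 123° = 13.42, north 16.0 cos 123° = -8.71
Leg 2 (246°, 24.2 nmi): east 24.2 sin 246° = -22.11, north 24.2 cos 246° = -9.84
Current position: (-8.69, -18.56). Target: (8.2, -27.1). Remaining: Δeast = 16.89, Δnorth = -8.54.
Bearing = atan2(16.89, -8.54) mod 360° = 116.83°; distance = √((16.89)² + (-8.54)²) = 18.927 nmi.

117°, 18.9 nmi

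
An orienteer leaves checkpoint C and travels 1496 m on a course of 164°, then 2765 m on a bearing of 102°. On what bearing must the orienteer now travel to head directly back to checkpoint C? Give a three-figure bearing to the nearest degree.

303°

Leg 1 (164°, 1496 m): east 1496 sin 164° = 412.35, north 1496 cos 164° = -1438.05
Leg 2 (102°, 2765 m): east 2765 sin 102° = 2704.58, north 2765 cos 102° = -574.88
Net displacement: 3116.93 east, -2012.92 north. Direction back to start is (-3116.93, 2012.92): bearing = atan2(-3116.93, 2012.92) mod 360° = 302.85° ≈ 303°.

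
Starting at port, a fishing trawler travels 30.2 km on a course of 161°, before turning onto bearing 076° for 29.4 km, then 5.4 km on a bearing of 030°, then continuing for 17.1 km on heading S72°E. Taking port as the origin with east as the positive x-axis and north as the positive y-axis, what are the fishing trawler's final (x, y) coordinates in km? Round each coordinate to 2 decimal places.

(57.32, -22.05)

Leg 1 (161°, 30.2 km): east 30.2 sin 161° = 9.83, north 30.2 cos 161° = -28.55
Leg 2 (076°, 29.4 km): east 29.4 sin 76° = 28.53, north 29.4 cos 76° = 7.11
Leg 3 (030°, 5.4 km): east 5.4 sin 30° = 2.70, north 5.4 cos 30° = 4.68
Leg 4 (S72°E, 17.1 km): east 17.1 sin 108° = 16.26, north 17.1 cos 108° = -5.28
Summing: 57.32 km east, -22.05 km north → (57.32, -22.05).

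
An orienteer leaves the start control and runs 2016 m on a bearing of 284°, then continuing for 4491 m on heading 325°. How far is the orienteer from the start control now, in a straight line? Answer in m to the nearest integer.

6156 m

Leg 1 (284°, 2016 m): east 2016 sin 284° = -1956.12, north 2016 cos 284° = 487.71
Leg 2 (325°, 4491 m): east 4491 sin 325° = -2575.93, north 4491 cos 325° = 3678.81
Net: -4532.05 east, 4166.53 north. Distance = √((-4532.05)² + (4166.53)²) = 6156.249 m.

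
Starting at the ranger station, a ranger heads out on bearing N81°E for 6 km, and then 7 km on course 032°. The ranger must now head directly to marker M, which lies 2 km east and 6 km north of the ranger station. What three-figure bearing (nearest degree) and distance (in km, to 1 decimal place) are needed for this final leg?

Leg 1 (N81°E, 6 km): east 6 sin 81° = 5.93, north 6 cos 81° = 0.94
Leg 2 (032°, 7 km): east 7 sin 32° = 3.71, north 7 cos 32° = 5.94
Current position: (9.64, 6.87). Target: (2, 6). Remaining: Δeast = -7.64, Δnorth = -0.87.
Bearing = atan2(-7.64, -0.87) mod 360° = 263.46°; distance = √((-7.64)² + (-0.87)²) = 7.686 km.

263°, 7.7 km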